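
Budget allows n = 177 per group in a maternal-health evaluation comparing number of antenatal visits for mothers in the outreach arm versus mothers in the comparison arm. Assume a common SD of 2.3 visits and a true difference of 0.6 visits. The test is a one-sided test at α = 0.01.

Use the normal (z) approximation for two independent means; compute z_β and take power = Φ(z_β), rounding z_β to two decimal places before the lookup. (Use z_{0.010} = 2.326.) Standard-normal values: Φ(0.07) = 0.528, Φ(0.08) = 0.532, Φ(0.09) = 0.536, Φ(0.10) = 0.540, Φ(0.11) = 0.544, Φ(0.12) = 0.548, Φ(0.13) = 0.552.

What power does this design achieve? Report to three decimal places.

z_β = δ·√(n/(σ₁²+σ₂²)) − z_α
    = 0.6 · √(177/10.58) − 2.326
    = 0.6 · 4.09019 − 2.326
    = 2.4541 − 2.326 = 0.1281 → 0.13
Power = Φ(0.13) = 0.552.

Power ≈ 0.552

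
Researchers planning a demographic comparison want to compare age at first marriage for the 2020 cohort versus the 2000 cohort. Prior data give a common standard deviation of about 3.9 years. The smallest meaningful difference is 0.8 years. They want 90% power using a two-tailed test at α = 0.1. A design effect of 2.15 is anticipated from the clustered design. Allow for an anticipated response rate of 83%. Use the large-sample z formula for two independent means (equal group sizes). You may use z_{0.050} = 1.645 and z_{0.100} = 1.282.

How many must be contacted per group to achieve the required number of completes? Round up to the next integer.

n = (z_{α/2} + z_β)² · (σ₁² + σ₂²) / δ²
  = (1.645 + 1.282)² · (2·3.9² = 30.42) / 0.8²
  = 8.5673 · 30.42 / 0.64
  = 407.22
Design effect: 2.15 × 407.22 = 875.51.
Adjust for 83% response: 875.51 / 0.83 = 1054.84.
Round up → n = 1055 per group.

n = 1055 per group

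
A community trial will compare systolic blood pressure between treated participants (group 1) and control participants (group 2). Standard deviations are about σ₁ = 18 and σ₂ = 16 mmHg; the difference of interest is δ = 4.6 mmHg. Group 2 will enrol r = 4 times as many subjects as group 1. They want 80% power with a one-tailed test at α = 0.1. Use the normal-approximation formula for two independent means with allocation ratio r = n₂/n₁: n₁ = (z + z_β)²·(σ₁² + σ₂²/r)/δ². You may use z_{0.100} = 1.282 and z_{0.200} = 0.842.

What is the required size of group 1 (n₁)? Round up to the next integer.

n₁ = 83

n₁ = (z_α + z_β)² · (σ₁² + σ₂²/r) / δ²
   = (1.282 + 0.842)² · (18² + 16²/4) / 4.6²
   = 4.5114 · (324 + 64) / 21.16
   = 4.5114 · 388 / 21.16
   = 82.72
Round up → n₁ = 83; n₂ = r·n₁ = 4 × 83 = 332.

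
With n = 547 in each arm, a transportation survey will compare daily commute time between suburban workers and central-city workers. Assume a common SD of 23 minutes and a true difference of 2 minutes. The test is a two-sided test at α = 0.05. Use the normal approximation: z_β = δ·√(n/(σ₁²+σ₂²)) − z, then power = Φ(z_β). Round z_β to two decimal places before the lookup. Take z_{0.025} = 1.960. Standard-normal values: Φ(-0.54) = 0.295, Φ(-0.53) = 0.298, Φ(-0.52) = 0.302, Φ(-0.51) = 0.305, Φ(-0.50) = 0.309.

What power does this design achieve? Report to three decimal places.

z_β = δ·√(n/(σ₁²+σ₂²)) − z_{α/2}
    = 2 · √(547/1058) − 1.960
    = 2 · 0.71904 − 1.960
    = 1.4381 − 1.960 = -0.5219 → -0.52
Power = Φ(-0.52) = 0.302.

Power ≈ 0.302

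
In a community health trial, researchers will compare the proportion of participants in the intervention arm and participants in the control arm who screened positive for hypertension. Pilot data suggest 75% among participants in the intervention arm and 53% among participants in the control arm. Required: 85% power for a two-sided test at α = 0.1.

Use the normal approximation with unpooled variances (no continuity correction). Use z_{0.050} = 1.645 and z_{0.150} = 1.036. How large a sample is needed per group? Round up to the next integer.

n = (z_{α/2} + z_β)² · [p₁(1−p₁) + p₂(1−p₂)] / (p₁ − p₂)²
  = (1.645 + 1.036)² · (0.75·0.25 + 0.53·0.47) / (0.22)²
  = (2.681)² · (0.1875 + 0.2491) / 0.0484
  = 7.1878 · 0.4366 / 0.0484
  = 64.84
Round up → n = 65 per group.

n = 65 per group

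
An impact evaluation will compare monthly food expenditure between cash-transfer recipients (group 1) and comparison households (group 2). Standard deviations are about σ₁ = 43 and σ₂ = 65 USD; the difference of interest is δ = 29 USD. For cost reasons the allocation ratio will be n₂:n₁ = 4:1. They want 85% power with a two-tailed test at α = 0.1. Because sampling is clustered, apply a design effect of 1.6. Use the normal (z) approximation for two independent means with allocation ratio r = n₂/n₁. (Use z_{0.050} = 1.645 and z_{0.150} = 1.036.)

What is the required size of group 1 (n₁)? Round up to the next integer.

n₁ = 40

n₁ = (z_{α/2} + z_β)² · (σ₁² + σ₂²/r) / δ²
   = (1.645 + 1.036)² · (43² + 65²/4) / 29²
   = 7.1878 · (1849 + 1056.2) / 841
   = 7.1878 · 2905.2 / 841
   = 24.83
Design effect: 1.6 × 24.83 = 39.73.
Round up → n₁ = 40; n₂ = r·n₁ = 4 × 40 = 160.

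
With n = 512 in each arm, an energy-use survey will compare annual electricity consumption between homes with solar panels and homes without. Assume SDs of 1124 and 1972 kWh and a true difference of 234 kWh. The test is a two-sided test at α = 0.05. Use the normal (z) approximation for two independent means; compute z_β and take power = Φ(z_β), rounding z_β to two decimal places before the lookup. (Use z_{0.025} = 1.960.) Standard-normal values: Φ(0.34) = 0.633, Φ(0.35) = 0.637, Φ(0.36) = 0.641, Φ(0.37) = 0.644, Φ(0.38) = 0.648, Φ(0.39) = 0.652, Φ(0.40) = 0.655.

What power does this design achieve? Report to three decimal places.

Power ≈ 0.644

z_β = δ·√(n/(σ₁²+σ₂²)) − z_{α/2}
    = 234 · √(512/5152160) − 1.960
    = 234 · 0.00997 − 1.960
    = 2.3327 − 1.960 = 0.3727 → 0.37
Power = Φ(0.37) = 0.644.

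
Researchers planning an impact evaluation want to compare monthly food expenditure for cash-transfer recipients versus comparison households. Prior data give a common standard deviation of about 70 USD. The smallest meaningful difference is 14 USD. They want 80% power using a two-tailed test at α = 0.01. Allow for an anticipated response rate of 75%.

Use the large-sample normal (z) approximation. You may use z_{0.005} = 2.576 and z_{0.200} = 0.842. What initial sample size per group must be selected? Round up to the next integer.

n = 779 per group

n = (z_{α/2} + z_β)² · (σ₁² + σ₂²) / δ²
  = (2.576 + 0.842)² · (2·70² = 9800) / 14²
  = 11.6827 · 9800 / 196
  = 584.14
Adjust for 75% response: 584.14 / 0.75 = 778.85.
Round up → n = 779 per group.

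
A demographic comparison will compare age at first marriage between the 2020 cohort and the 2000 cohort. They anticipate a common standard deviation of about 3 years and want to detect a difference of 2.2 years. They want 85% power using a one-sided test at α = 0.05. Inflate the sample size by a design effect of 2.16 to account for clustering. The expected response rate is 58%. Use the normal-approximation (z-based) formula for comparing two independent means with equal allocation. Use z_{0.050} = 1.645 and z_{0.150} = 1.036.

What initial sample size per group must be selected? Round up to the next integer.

n = (z_α + z_β)² · (σ₁² + σ₂²) / δ²
  = (1.645 + 1.036)² · (2·3² = 18) / 2.2²
  = 7.1878 · 18 / 4.84
  = 26.73
Design effect: 2.16 × 26.73 = 57.74.
Adjust for 58% response: 57.74 / 0.58 = 99.55.
Round up → n = 100 per group.

n = 100 per group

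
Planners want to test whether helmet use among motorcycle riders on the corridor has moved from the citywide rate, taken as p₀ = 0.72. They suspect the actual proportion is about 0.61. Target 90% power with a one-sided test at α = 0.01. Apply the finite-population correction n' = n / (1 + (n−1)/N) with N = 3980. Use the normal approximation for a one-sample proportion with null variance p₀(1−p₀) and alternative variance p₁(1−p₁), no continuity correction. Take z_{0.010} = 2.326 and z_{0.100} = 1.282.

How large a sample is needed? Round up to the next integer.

n = [z_α·√(p₀q₀) + z_β·√(p₁q₁)]² / (p₁ − p₀)²
  = [2.326·√(0.72·0.28) + 1.282·√(0.61·0.39)]² / (-0.11)²
  = [2.326·0.4490 + 1.282·0.4877]² / 0.0121
  = [1.6697]² / 0.0121
  = 230.40
Finite-population correction (N = 3980): 230.40 / (1 + (230.40 − 1)/3980) = 217.84.
Round up → n = 218.

n = 218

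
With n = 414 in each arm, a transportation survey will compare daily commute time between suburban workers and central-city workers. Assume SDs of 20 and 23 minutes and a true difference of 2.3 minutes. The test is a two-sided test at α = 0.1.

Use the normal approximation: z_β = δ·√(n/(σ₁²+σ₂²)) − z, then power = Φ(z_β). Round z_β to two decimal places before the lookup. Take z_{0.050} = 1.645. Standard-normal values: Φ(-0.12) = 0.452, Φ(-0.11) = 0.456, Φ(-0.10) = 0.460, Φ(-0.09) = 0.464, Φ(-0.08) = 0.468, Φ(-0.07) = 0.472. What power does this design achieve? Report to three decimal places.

z_β = δ·√(n/(σ₁²+σ₂²)) − z_{α/2}
    = 2.3 · √(414/929) − 1.645
    = 2.3 · 0.66756 − 1.645
    = 1.5354 − 1.645 = -0.1096 → -0.11
Power = Φ(-0.11) = 0.456.

Power ≈ 0.456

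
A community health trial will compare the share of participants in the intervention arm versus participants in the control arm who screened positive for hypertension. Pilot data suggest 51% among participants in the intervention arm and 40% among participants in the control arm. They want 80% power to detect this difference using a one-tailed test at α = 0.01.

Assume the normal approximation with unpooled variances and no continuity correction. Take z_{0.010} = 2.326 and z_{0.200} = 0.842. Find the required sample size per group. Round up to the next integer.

n = (z_α + z_β)² · [p₁(1−p₁) + p₂(1−p₂)] / (p₁ − p₂)²
  = (2.326 + 0.842)² · (0.51·0.49 + 0.40·0.60) / (0.11)²
  = (3.168)² · (0.2499 + 0.2400) / 0.0121
  = 10.0362 · 0.4899 / 0.0121
  = 406.34
Round up → n = 407 per group.

n = 407 per group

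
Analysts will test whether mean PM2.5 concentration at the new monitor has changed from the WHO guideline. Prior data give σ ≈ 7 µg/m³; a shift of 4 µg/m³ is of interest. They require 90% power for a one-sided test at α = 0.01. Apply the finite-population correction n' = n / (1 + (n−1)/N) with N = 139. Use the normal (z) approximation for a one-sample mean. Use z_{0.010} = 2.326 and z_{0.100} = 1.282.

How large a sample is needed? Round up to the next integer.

n = 32

n = (z_α + z_β)² · σ² / δ²
  = (2.326 + 1.282)² · 7² / 4²
  = 13.0177 · 49 / 16
  = 39.87
Finite-population correction (N = 139): 39.87 / (1 + (39.87 − 1)/139) = 31.16.
Round up → n = 32.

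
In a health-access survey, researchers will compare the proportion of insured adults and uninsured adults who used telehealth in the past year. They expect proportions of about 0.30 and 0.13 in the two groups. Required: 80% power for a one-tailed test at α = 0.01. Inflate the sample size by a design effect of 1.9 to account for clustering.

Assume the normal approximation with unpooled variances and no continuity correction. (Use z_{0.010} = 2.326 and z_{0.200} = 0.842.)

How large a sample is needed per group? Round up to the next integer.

n = 214 per group

n = (z_α + z_β)² · [p₁(1−p₁) + p₂(1−p₂)] / (p₁ − p₂)²
  = (2.326 + 0.842)² · (0.30·0.70 + 0.13·0.87) / (0.17)²
  = (3.168)² · (0.2100 + 0.1131) / 0.0289
  = 10.0362 · 0.3231 / 0.0289
  = 112.20
Design effect: 1.9 × 112.20 = 213.19.
Round up → n = 214 per group.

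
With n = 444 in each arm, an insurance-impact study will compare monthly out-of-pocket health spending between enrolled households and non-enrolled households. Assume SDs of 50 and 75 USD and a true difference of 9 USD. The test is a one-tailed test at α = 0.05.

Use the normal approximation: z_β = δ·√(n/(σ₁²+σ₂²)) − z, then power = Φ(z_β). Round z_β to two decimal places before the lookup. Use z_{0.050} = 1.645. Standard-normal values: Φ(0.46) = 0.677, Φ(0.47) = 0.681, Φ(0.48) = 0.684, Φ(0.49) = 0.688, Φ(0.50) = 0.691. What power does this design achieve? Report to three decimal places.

Power ≈ 0.677

z_β = δ·√(n/(σ₁²+σ₂²)) − z_α
    = 9 · √(444/8125) − 1.645
    = 9 · 0.23377 − 1.645
    = 2.1039 − 1.645 = 0.4589 → 0.46
Power = Φ(0.46) = 0.677.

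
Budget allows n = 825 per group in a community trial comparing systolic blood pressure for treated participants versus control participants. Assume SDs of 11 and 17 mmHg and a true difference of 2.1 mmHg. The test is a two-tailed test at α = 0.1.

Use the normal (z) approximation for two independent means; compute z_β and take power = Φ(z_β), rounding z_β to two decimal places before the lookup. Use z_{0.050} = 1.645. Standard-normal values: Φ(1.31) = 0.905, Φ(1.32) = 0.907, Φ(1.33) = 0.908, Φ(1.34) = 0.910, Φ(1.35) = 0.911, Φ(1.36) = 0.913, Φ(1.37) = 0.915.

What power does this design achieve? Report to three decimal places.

Power ≈ 0.908

z_β = δ·√(n/(σ₁²+σ₂²)) − z_{α/2}
    = 2.1 · √(825/410) − 1.645
    = 2.1 · 1.41852 − 1.645
    = 2.9789 − 1.645 = 1.3339 → 1.33
Power = Φ(1.33) = 0.908.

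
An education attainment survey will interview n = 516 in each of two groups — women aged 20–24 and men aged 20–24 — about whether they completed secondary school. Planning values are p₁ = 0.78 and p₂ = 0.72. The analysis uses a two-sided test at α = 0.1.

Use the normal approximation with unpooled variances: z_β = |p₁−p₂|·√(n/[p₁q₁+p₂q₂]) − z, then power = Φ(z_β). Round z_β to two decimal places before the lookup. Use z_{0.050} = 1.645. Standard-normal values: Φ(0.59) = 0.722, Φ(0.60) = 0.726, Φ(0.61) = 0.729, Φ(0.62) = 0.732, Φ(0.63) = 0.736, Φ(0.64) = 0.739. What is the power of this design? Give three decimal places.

z_β = |p₁−p₂|·√(n/[p₁q₁+p₂q₂]) − z_{α/2}
    = 0.06 · √(516/0.3732) − 1.645
    = 0.06 · 37.1838 − 1.645
    = 2.2310 − 1.645 = 0.5860 → 0.59
Power = Φ(0.59) = 0.722.

Power ≈ 0.722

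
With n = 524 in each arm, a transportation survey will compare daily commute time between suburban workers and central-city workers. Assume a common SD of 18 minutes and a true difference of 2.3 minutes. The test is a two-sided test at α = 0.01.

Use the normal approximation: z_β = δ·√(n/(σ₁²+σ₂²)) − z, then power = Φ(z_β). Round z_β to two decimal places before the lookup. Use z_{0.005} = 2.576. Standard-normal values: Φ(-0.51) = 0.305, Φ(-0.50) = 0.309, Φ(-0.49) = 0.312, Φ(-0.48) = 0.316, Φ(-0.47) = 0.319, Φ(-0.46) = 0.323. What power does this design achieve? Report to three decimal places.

Power ≈ 0.305

z_β = δ·√(n/(σ₁²+σ₂²)) − z_{α/2}
    = 2.3 · √(524/648) − 2.576
    = 2.3 · 0.89925 − 2.576
    = 2.0683 − 2.576 = -0.5077 → -0.51
Power = Φ(-0.51) = 0.305.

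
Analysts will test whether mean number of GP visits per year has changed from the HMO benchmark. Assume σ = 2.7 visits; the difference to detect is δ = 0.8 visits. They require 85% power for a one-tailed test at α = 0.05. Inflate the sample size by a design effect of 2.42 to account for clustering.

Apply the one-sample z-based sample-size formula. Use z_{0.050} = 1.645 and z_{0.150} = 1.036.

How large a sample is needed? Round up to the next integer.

n = (z_α + z_β)² · σ² / δ²
  = (1.645 + 1.036)² · 2.7² / 0.8²
  = 7.1878 · 7.29 / 0.64
  = 81.87
Design effect: 2.42 × 81.87 = 198.13.
Round up → n = 199.

n = 199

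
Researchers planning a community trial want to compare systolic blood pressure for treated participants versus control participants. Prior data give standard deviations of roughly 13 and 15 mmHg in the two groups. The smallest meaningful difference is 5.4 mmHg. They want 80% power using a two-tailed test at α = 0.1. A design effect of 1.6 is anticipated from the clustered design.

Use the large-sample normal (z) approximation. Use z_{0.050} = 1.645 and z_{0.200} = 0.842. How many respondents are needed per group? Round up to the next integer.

n = 134 per group

n = (z_{α/2} + z_β)² · (σ₁² + σ₂²) / δ²
  = (1.645 + 0.842)² · (13² + 15² = 394) / 5.4²
  = 6.1852 · 394 / 29.16
  = 83.57
Design effect: 1.6 × 83.57 = 133.72.
Round up → n = 134 per group.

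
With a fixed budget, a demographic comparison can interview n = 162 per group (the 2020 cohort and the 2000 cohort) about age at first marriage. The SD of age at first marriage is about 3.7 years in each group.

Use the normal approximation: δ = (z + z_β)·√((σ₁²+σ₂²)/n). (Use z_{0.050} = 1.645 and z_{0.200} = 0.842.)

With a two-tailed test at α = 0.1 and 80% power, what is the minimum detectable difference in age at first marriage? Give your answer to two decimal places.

Minimum detectable difference ≈ 1.02 years

δ = (z_{α/2} + z_β) · √((σ₁²+σ₂²)/n)
  = (1.645 + 0.842) · √(27.38/162)
  = 2.487 · √0.16901
  = 2.487 · 0.4111
  = 1.0224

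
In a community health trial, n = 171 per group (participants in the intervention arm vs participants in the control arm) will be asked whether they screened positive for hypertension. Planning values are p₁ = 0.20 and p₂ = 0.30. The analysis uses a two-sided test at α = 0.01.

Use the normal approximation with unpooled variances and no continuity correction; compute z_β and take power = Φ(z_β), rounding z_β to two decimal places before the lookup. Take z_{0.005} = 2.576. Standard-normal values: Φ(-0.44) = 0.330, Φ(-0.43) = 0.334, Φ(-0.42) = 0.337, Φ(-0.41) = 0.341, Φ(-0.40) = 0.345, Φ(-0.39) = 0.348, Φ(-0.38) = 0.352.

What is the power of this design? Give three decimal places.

Power ≈ 0.334

z_β = |p₁−p₂|·√(n/[p₁q₁+p₂q₂]) − z_{α/2}
    = 0.10 · √(171/0.3700) − 2.576
    = 0.10 · 21.4980 − 2.576
    = 2.1498 − 2.576 = -0.4262 → -0.43
Power = Φ(-0.43) = 0.334.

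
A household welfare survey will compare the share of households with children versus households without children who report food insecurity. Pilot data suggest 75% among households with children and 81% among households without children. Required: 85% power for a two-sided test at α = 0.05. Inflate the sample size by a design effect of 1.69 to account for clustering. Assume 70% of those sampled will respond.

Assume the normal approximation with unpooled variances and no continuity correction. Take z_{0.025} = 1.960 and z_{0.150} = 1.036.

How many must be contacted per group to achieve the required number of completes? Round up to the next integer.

n = 2056 per group

n = (z_{α/2} + z_β)² · [p₁(1−p₁) + p₂(1−p₂)] / (p₁ − p₂)²
  = (1.960 + 1.036)² · (0.75·0.25 + 0.81·0.19) / (-0.06)²
  = (2.996)² · (0.1875 + 0.1539) / 0.0036
  = 8.9760 · 0.3414 / 0.0036
  = 851.23
Design effect: 1.69 × 851.23 = 1438.57.
Adjust for 70% response: 1438.57 / 0.70 = 2055.10.
Round up → n = 2056 per group.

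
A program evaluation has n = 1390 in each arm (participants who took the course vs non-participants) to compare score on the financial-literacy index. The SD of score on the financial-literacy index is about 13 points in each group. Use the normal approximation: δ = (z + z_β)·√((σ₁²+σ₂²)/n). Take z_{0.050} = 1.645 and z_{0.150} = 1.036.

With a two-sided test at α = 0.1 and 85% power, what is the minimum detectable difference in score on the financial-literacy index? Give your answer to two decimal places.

Minimum detectable difference ≈ 1.32 points

δ = (z_{α/2} + z_β) · √((σ₁²+σ₂²)/n)
  = (1.645 + 1.036) · √(338/1390)
  = 2.681 · √0.24317
  = 2.681 · 0.4931
  = 1.3220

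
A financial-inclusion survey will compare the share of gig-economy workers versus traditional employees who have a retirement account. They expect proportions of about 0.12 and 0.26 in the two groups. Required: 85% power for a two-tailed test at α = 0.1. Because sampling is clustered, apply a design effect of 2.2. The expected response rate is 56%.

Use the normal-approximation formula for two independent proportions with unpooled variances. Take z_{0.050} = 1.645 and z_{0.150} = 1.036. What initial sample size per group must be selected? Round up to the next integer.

n = (z_{α/2} + z_β)² · [p₁(1−p₁) + p₂(1−p₂)] / (p₁ − p₂)²
  = (1.645 + 1.036)² · (0.12·0.88 + 0.26·0.74) / (-0.14)²
  = (2.681)² · (0.1056 + 0.1924) / 0.0196
  = 7.1878 · 0.2980 / 0.0196
  = 109.28
Design effect: 2.2 × 109.28 = 240.42.
Adjust for 56% response: 240.42 / 0.56 = 429.33.
Round up → n = 430 per group.

n = 430 per group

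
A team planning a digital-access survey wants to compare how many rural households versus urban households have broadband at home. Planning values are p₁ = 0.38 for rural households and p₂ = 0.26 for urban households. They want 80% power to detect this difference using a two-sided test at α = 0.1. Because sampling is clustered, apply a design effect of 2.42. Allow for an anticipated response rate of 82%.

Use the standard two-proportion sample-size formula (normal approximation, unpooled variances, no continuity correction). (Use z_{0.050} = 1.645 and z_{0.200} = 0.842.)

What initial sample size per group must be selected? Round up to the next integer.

n = 543 per group

n = (z_{α/2} + z_β)² · [p₁(1−p₁) + p₂(1−p₂)] / (p₁ − p₂)²
  = (1.645 + 0.842)² · (0.38·0.62 + 0.26·0.74) / (0.12)²
  = (2.487)² · (0.2356 + 0.1924) / 0.0144
  = 6.1852 · 0.4280 / 0.0144
  = 183.84
Design effect: 2.42 × 183.84 = 444.89.
Adjust for 82% response: 444.89 / 0.82 = 542.54.
Round up → n = 543 per group.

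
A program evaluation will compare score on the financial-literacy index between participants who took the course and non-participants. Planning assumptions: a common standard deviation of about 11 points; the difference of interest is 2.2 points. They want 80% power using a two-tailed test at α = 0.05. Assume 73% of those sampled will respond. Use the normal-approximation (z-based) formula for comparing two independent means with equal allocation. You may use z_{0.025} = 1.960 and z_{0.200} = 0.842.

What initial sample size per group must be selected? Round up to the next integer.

n = 538 per group

n = (z_{α/2} + z_β)² · (σ₁² + σ₂²) / δ²
  = (1.960 + 0.842)² · (2·11² = 242) / 2.2²
  = 7.8512 · 242 / 4.84
  = 392.56
Adjust for 73% response: 392.56 / 0.73 = 537.75.
Round up → n = 538 per group.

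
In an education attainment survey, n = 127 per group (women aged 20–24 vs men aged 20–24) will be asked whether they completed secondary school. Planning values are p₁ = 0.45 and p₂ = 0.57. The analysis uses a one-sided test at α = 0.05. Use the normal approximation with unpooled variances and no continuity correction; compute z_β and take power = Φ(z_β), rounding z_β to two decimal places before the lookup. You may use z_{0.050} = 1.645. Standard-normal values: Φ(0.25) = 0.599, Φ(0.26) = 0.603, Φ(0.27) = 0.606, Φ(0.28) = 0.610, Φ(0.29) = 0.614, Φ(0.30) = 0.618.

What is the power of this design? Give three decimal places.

Power ≈ 0.610

z_β = |p₁−p₂|·√(n/[p₁q₁+p₂q₂]) − z_α
    = 0.12 · √(127/0.4926) − 1.645
    = 0.12 · 16.0566 − 1.645
    = 1.9268 − 1.645 = 0.2818 → 0.28
Power = Φ(0.28) = 0.610.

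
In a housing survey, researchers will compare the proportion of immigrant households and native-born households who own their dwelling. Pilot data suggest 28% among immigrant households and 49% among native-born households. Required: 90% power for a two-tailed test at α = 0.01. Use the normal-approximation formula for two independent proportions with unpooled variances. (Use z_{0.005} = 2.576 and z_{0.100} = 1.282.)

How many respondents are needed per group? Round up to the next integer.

n = (z_{α/2} + z_β)² · [p₁(1−p₁) + p₂(1−p₂)] / (p₁ − p₂)²
  = (2.576 + 1.282)² · (0.28·0.72 + 0.49·0.51) / (-0.21)²
  = (3.858)² · (0.2016 + 0.2499) / 0.0441
  = 14.8842 · 0.4515 / 0.0441
  = 152.39
Round up → n = 153 per group.

n = 153 per group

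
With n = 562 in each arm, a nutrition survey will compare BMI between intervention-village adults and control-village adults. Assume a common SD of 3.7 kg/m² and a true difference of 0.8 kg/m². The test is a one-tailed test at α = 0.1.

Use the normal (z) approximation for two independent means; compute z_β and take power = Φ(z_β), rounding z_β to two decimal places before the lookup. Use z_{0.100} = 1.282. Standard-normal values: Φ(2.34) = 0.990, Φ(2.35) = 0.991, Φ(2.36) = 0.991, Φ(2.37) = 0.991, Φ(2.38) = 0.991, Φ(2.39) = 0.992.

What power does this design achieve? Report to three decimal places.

Power ≈ 0.990

z_β = δ·√(n/(σ₁²+σ₂²)) − z_α
    = 0.8 · √(562/27.38) − 1.282
    = 0.8 · 4.53056 − 1.282
    = 3.6244 − 1.282 = 2.3424 → 2.34
Power = Φ(2.34) = 0.990.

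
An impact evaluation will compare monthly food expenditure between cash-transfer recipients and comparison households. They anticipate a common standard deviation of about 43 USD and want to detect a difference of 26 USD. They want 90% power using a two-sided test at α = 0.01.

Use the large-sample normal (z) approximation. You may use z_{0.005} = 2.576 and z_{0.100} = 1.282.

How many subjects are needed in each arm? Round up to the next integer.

n = (z_{α/2} + z_β)² · (σ₁² + σ₂²) / δ²
  = (2.576 + 1.282)² · (2·43² = 3698) / 26²
  = 14.8842 · 3698 / 676
  = 81.42
Round up → n = 82 per group.

n = 82 per group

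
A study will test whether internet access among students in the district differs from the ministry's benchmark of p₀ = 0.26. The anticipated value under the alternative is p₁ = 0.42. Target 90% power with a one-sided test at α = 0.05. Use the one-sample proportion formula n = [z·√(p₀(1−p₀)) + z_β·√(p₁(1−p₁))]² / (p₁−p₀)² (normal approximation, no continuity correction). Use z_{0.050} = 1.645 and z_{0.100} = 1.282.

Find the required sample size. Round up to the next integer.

n = [z_α·√(p₀q₀) + z_β·√(p₁q₁)]² / (p₁ − p₀)²
  = [1.645·√(0.26·0.74) + 1.282·√(0.42·0.58)]² / (0.16)²
  = [1.645·0.4386 + 1.282·0.4936]² / 0.0256
  = [1.3543]² / 0.0256
  = 71.65
Round up → n = 72.

n = 72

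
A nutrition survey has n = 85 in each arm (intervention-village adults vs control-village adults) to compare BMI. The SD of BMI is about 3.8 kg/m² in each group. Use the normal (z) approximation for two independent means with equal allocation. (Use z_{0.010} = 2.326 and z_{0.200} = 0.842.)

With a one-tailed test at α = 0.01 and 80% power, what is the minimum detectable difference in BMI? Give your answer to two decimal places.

δ = (z_α + z_β) · √((σ₁²+σ₂²)/n)
  = (2.326 + 0.842) · √(28.88/85)
  = 3.168 · √0.33976
  = 3.168 · 0.5829
  = 1.8466

Minimum detectable difference ≈ 1.85 kg/m²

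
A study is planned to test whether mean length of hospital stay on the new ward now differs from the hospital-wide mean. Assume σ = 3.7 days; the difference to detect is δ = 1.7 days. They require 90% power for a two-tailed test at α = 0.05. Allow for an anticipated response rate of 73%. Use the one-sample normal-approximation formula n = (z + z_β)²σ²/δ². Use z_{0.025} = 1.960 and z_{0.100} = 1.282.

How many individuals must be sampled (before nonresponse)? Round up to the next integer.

n = 69

n = (z_{α/2} + z_β)² · σ² / δ²
  = (1.960 + 1.282)² · 3.7² / 1.7²
  = 10.5106 · 13.69 / 2.89
  = 49.79
Adjust for 73% response: 49.79 / 0.73 = 68.20.
Round up → n = 69.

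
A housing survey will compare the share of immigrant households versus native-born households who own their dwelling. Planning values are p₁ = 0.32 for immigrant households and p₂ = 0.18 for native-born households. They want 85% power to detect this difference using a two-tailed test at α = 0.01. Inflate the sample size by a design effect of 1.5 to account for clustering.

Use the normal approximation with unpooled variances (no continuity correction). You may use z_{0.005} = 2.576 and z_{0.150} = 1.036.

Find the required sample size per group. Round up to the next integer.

n = (z_{α/2} + z_β)² · [p₁(1−p₁) + p₂(1−p₂)] / (p₁ − p₂)²
  = (2.576 + 1.036)² · (0.32·0.68 + 0.18·0.82) / (0.14)²
  = (3.612)² · (0.2176 + 0.1476) / 0.0196
  = 13.0465 · 0.3652 / 0.0196
  = 243.09
Design effect: 1.5 × 243.09 = 364.64.
Round up → n = 365 per group.

n = 365 per group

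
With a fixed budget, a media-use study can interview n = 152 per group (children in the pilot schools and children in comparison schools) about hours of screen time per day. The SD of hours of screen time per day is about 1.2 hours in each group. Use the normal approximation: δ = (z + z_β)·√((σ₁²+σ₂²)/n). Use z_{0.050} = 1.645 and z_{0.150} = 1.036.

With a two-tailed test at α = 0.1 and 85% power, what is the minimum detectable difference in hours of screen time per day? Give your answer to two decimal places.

Minimum detectable difference ≈ 0.37 hours

δ = (z_{α/2} + z_β) · √((σ₁²+σ₂²)/n)
  = (1.645 + 1.036) · √(2.88/152)
  = 2.681 · √0.01895
  = 2.681 · 0.1376
  = 0.3690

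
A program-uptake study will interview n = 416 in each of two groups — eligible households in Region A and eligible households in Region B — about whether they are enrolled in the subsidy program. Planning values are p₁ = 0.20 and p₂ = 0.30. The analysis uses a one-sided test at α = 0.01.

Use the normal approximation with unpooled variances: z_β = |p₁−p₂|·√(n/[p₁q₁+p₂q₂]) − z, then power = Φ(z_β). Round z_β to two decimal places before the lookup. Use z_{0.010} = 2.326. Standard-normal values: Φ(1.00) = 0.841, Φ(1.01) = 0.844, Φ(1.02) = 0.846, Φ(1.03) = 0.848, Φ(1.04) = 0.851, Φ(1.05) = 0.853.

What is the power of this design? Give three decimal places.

Power ≈ 0.848

z_β = |p₁−p₂|·√(n/[p₁q₁+p₂q₂]) − z_α
    = 0.10 · √(416/0.3700) − 2.326
    = 0.10 · 33.5309 − 2.326
    = 3.3531 − 2.326 = 1.0271 → 1.03
Power = Φ(1.03) = 0.848.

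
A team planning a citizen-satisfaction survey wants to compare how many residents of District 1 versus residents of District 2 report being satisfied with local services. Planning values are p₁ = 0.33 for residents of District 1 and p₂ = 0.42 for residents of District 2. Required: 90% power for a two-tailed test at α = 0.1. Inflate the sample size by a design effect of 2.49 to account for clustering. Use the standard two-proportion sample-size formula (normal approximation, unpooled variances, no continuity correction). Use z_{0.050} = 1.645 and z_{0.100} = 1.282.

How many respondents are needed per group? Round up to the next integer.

n = 1224 per group

n = (z_{α/2} + z_β)² · [p₁(1−p₁) + p₂(1−p₂)] / (p₁ − p₂)²
  = (1.645 + 1.282)² · (0.33·0.67 + 0.42·0.58) / (-0.09)²
  = (2.927)² · (0.2211 + 0.2436) / 0.0081
  = 8.5673 · 0.4647 / 0.0081
  = 491.51
Design effect: 2.49 × 491.51 = 1223.86.
Round up → n = 1224 per group.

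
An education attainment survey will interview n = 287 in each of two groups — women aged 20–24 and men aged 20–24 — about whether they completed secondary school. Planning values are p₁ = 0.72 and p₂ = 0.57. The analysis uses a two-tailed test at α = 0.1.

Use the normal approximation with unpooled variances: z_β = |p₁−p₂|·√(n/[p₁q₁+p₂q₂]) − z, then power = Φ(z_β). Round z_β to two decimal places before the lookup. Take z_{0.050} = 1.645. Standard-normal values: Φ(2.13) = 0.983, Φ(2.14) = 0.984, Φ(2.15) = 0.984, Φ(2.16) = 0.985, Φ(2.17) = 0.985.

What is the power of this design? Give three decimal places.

Power ≈ 0.985

z_β = |p₁−p₂|·√(n/[p₁q₁+p₂q₂]) − z_{α/2}
    = 0.15 · √(287/0.4467) − 1.645
    = 0.15 · 25.3474 − 1.645
    = 3.8021 − 1.645 = 2.1571 → 2.16
Power = Φ(2.16) = 0.985.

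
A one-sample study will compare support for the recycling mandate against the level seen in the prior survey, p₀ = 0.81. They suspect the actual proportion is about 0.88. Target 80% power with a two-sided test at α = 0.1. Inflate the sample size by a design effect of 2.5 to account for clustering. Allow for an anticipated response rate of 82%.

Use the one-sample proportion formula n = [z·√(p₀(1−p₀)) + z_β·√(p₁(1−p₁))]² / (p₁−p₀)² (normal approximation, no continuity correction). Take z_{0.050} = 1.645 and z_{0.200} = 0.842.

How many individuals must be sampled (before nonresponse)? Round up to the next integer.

n = 526

n = [z_{α/2}·√(p₀q₀) + z_β·√(p₁q₁)]² / (p₁ − p₀)²
  = [1.645·√(0.81·0.19) + 0.842·√(0.88·0.12)]² / (0.07)²
  = [1.645·0.3923 + 0.842·0.3250]² / 0.0049
  = [0.9190]² / 0.0049
  = 172.34
Design effect: 2.5 × 172.34 = 430.85.
Adjust for 82% response: 430.85 / 0.82 = 525.43.
Round up → n = 526.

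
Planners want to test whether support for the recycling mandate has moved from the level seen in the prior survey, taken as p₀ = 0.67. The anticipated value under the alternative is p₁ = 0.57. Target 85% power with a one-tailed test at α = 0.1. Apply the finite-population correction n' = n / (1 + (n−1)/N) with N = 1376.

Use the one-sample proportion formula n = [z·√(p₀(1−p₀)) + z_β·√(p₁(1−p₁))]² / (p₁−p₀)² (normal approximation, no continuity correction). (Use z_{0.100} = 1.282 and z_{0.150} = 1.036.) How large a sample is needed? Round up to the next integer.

n = [z_α·√(p₀q₀) + z_β·√(p₁q₁)]² / (p₁ − p₀)²
  = [1.282·√(0.67·0.33) + 1.036·√(0.57·0.43)]² / (-0.10)²
  = [1.282·0.4702 + 1.036·0.4951]² / 0.0100
  = [1.1157]² / 0.0100
  = 124.48
Finite-population correction (N = 1376): 124.48 / (1 + (124.48 − 1)/1376) = 114.23.
Round up → n = 115.

n = 115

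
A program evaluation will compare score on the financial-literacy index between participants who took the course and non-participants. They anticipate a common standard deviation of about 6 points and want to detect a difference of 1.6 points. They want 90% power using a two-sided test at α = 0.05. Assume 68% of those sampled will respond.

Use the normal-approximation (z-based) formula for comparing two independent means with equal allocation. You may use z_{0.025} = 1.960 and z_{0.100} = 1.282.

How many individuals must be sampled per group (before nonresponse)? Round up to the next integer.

n = (z_{α/2} + z_β)² · (σ₁² + σ₂²) / δ²
  = (1.960 + 1.282)² · (2·6² = 72) / 1.6²
  = 10.5106 · 72 / 2.56
  = 295.61
Adjust for 68% response: 295.61 / 0.68 = 434.72.
Round up → n = 435 per group.

n = 435 per group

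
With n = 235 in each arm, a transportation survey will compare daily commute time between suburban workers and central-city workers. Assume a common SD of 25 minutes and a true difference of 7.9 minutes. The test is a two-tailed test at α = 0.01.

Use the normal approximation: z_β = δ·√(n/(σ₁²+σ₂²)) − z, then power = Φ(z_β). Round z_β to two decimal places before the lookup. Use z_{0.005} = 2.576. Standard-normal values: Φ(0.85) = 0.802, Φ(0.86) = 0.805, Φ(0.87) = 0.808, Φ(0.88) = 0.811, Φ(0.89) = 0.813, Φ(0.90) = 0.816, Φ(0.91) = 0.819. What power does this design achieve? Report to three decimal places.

z_β = δ·√(n/(σ₁²+σ₂²)) − z_{α/2}
    = 7.9 · √(235/1250) − 2.576
    = 7.9 · 0.43359 − 2.576
    = 3.4254 − 2.576 = 0.8494 → 0.85
Power = Φ(0.85) = 0.802.

Power ≈ 0.802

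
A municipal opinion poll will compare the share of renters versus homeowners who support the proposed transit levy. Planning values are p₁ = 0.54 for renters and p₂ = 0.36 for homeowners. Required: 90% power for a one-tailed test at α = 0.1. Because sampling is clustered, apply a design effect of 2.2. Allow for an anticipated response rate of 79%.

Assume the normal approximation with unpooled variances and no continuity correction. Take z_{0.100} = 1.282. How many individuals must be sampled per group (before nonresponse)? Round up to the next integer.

n = (z_α + z_β)² · [p₁(1−p₁) + p₂(1−p₂)] / (p₁ − p₂)²
  = (1.282 + 1.282)² · (0.54·0.46 + 0.36·0.64) / (0.18)²
  = (2.564)² · (0.2484 + 0.2304) / 0.0324
  = 6.5741 · 0.4788 / 0.0324
  = 97.15
Design effect: 2.2 × 97.15 = 213.73.
Adjust for 79% response: 213.73 / 0.79 = 270.55.
Round up → n = 271 per group.

n = 271 per group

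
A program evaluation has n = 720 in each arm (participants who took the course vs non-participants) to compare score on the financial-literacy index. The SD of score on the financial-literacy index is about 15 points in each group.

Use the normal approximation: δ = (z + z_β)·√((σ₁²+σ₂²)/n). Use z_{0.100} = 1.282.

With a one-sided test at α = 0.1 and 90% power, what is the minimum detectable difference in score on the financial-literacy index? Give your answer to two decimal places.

δ = (z_α + z_β) · √((σ₁²+σ₂²)/n)
  = (1.282 + 1.282) · √(450/720)
  = 2.564 · √0.625
  = 2.564 · 0.7906
  = 2.0270

Minimum detectable difference ≈ 2.03 points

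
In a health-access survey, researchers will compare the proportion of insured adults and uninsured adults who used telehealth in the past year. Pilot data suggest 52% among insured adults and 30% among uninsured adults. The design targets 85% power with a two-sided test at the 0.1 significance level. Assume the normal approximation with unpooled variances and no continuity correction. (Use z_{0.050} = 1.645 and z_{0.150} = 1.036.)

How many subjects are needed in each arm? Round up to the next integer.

n = 69 per group

n = (z_{α/2} + z_β)² · [p₁(1−p₁) + p₂(1−p₂)] / (p₁ − p₂)²
  = (1.645 + 1.036)² · (0.52·0.48 + 0.30·0.70) / (0.22)²
  = (2.681)² · (0.2496 + 0.2100) / 0.0484
  = 7.1878 · 0.4596 / 0.0484
  = 68.25
Round up → n = 69 per group.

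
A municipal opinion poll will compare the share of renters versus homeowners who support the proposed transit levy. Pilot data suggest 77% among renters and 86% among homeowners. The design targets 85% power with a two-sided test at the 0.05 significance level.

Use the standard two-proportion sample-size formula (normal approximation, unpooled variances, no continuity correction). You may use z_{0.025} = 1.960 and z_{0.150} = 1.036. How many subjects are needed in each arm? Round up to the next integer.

n = (z_{α/2} + z_β)² · [p₁(1−p₁) + p₂(1−p₂)] / (p₁ − p₂)²
  = (1.960 + 1.036)² · (0.77·0.23 + 0.86·0.14) / (-0.09)²
  = (2.996)² · (0.1771 + 0.1204) / 0.0081
  = 8.9760 · 0.2975 / 0.0081
  = 329.67
Round up → n = 330 per group.

n = 330 per group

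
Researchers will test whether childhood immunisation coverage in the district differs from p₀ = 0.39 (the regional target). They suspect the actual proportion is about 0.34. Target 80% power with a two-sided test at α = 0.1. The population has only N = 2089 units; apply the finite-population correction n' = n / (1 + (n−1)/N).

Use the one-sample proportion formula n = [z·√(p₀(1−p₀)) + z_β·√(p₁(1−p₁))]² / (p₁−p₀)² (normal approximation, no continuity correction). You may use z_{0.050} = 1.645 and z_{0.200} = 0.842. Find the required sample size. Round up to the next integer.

n = 453

n = [z_{α/2}·√(p₀q₀) + z_β·√(p₁q₁)]² / (p₁ − p₀)²
  = [1.645·√(0.39·0.61) + 0.842·√(0.34·0.66)]² / (-0.05)²
  = [1.645·0.4877 + 0.842·0.4737]² / 0.0025
  = [1.2012]² / 0.0025
  = 577.16
Finite-population correction (N = 2089): 577.16 / (1 + (577.16 − 1)/2089) = 452.39.
Round up → n = 453.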